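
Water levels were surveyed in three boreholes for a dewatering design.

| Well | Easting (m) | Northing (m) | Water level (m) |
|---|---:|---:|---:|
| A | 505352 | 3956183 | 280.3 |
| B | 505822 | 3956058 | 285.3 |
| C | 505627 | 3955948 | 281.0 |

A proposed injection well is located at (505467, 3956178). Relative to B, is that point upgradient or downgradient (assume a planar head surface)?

Differences from A: to B (Δx, Δy, Δh) = (470, -125, +5.0); to C = (275, -235, +0.7).
Determinant of the coordinate differences = 470·(-235) − 275·(-125) = -76075.
∂h/∂x = [(+5.0)·(-235) − (+0.7)·(-125)] / -76075 = +0.01430
∂h/∂y = [470·(+0.7) − 275·(+5.0)] / -76075 = +0.01375
Head at (505467, 3956178) = 280.3 + (+0.01430)·(115) + (+0.01375)·(-5) = 281.88 m.
That is lower than the 285.3 m at B, so the point is downgradient.

downgradient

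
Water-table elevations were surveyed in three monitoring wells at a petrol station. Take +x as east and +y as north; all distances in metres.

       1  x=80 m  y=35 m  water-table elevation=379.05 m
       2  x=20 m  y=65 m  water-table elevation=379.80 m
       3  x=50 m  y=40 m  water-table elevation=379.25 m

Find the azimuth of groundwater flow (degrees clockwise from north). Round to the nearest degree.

168°

Differences from 1: to 2 (Δx, Δy, Δh) = (-60, 30, +0.75); to 3 = (-30, 5, +0.20).
Determinant of the coordinate differences = (-60)·5 − (-30)·30 = 600.
∂h/∂x = [(+0.75)·5 − (+0.20)·30] / 600 = -0.003750
∂h/∂y = [(-60)·(+0.20) − (-30)·(+0.75)] / 600 = +0.01750
Flow direction (−∇h) has components (+0.003750 E, -0.01750 N).
Azimuth = atan2(E, N) = atan2(+0.003750, -0.01750) = 167.9° ≈ 168°.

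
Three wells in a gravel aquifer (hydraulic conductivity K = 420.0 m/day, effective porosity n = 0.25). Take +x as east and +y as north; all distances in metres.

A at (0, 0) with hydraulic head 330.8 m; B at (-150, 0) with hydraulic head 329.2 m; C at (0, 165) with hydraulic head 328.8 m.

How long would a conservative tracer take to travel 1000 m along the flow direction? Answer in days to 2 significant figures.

∂h/∂x = (329.2 − 330.8) / (-150 − 0) = +0.01067
∂h/∂y = (328.8 − 330.8) / (165 − 0) = -0.01212
|∇h| = √(0.01067² + -0.01212²) = 0.01615
Seepage velocity v = K·i/n = 420.0 × 0.01615 / 0.25 = 27.13 m/day.
t = 1000 / 27.13 = 36.86 days.

37 days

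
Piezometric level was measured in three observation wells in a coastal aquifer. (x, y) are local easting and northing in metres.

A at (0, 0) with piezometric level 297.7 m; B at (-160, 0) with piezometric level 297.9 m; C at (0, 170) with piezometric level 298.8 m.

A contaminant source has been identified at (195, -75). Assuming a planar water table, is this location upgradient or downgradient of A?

downgradient

∂h/∂x = (297.9 − 297.7) / (-160 − 0) = -0.001250
∂h/∂y = (298.8 − 297.7) / (170 − 0) = +0.006471
Head at (195, -75) = 297.7 + (-0.001250)·(195) + (+0.006471)·(-75) = 296.97 m.
That is lower than the 297.7 m at A, so the point is downgradient.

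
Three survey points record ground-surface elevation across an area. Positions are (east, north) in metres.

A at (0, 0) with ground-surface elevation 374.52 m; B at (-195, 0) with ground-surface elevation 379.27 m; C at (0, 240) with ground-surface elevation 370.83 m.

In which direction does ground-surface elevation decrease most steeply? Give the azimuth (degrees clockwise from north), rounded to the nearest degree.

058°

∂z/∂x = (379.27 − 374.52) / (-195 − 0) = -0.02436
∂z/∂y = (370.83 − 374.52) / (240 − 0) = -0.01537
Steepest decrease is along −∇f: components (+0.02436 E, +0.01537 N).
Azimuth = atan2(+0.02436, +0.01537) = 57.7° ≈ 058°.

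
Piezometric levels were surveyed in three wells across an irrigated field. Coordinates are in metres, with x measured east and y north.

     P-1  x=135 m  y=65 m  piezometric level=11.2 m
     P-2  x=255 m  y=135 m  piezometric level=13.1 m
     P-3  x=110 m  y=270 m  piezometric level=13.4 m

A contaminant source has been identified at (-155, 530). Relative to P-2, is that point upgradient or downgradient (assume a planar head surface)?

Three-point gradient (reference P-1): Δ to P-2 = (120, 70, +1.9), Δ to P-3 = (-25, 205, +2.2).
∂h/∂x = +0.008937, ∂h/∂y = +0.01182 (det = 26350).
Head at (-155, 530) = 11.2 + (+0.008937)·(-290) + (+0.01182)·(465) = 14.11 m.
That is higher than the 13.1 m at P-2, so the point is upgradient.

upgradient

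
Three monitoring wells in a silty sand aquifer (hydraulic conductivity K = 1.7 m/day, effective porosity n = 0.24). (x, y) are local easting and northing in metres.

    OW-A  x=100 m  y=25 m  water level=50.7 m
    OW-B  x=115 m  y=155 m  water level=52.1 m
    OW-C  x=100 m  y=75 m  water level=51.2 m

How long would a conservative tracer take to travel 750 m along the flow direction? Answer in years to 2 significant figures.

Three-point gradient (reference OW-A): Δ to OW-B = (15, 130, +1.4), Δ to OW-C = (0, 50, +0.5).
∂h/∂x = +0.006667, ∂h/∂y = +0.01000 (det = 750).
|∇h| = √(0.006667² + 0.01000²) = 0.01202
Seepage velocity v = K·i/n = 1.7 × 0.01202 / 0.24 = 0.08514 m/day.
t = 750 / 0.08514 = 8809 days = 24.1 years.

24 years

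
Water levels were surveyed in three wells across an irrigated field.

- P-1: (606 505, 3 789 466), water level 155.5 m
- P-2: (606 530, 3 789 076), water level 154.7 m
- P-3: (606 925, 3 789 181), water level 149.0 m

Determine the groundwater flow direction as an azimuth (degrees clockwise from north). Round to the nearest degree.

094°

With h = a·x + b·y + c and P-1 as origin, the differences give:
  25·a + (-390)·b = -0.8
  420·a + (-285)·b = -6.5
Eliminate b (×(-285) and ×(-390), subtract): 156675·a = -2307.00 → a = ∂h/∂x = -0.01472
Back-substitute: b = ∂h/∂y = +0.001107.
Flow direction (−∇h) has components (+0.01472 E, -0.001107 N).
Azimuth = atan2(E, N) = atan2(+0.01472, -0.001107) = 94.3° ≈ 094°.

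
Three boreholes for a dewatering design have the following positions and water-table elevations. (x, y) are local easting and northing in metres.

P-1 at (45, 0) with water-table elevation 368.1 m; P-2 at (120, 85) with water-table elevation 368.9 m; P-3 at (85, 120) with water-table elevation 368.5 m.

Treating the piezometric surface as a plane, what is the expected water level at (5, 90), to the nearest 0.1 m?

Differences from P-1: to P-2 (Δx, Δy, Δh) = (75, 85, +0.8); to P-3 = (40, 120, +0.4).
Solve a·Δx + b·Δy = Δh: det = 75·120 − 40·85 = 5600.
∂h/∂x = [(+0.8)·120 − (+0.4)·85] / 5600 = +0.01107
∂h/∂y = [75·(+0.4) − 40·(+0.8)] / 5600 = -0.0003571
h(5, 90) = 368.1 + (+0.01107)·(-40) + (-0.0003571)·(90) = 368.1 -0.443 -0.032 = 367.625 m.

367.6 m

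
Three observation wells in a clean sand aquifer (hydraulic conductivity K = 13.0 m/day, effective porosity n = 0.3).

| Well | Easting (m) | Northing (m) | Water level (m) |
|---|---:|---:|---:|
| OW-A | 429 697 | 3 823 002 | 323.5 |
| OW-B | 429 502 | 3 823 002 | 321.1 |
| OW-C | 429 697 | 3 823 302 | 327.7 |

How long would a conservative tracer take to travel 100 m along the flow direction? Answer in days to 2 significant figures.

120 days

∂h/∂x = (321.1 − 323.5) / (429502 − 429697) = +0.01231
∂h/∂y = (327.7 − 323.5) / (3823302 − 3823002) = +0.01400
|∇h| = √(0.01231² + 0.01400²) = 0.01864
Seepage velocity v = K·i/n = 13.0 × 0.01864 / 0.3 = 0.8077 m/day.
t = 100 / 0.8077 = 123.8 days.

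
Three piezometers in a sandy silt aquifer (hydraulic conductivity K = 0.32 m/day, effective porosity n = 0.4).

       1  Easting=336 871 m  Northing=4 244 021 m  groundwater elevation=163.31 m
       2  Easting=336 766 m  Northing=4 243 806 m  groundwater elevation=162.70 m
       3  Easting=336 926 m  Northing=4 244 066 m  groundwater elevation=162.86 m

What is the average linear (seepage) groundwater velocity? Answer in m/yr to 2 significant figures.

6.1 m/yr

Differences from 1: to 2 (Δx, Δy, Δh) = (-105, -215, -0.61); to 3 = (55, 45, -0.45).
Determinant of the coordinate differences = (-105)·45 − 55·(-215) = 7100.
∂h/∂x = [(-0.61)·45 − (-0.45)·(-215)] / 7100 = -0.01749
∂h/∂y = [(-105)·(-0.45) − 55·(-0.61)] / 7100 = +0.01138
|∇h| = √(-0.01749² + 0.01138²) = 0.02087
Seepage velocity v = K·i/n = 0.32 × 0.02087 / 0.4 = 0.0167 m/day = 6.1 m/yr.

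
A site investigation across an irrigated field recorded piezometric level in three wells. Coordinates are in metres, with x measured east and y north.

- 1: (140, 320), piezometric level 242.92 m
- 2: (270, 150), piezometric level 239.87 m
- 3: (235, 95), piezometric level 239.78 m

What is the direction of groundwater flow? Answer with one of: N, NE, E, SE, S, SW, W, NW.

Taking 1 as reference: 2−1 = (130, -170, -3.05); 3−1 = (95, -225, -3.14).
Solve a·Δx + b·Δy = Δh: det = 130·(-225) − 95·(-170) = -13100.
∂h/∂x = [(-3.05)·(-225) − (-3.14)·(-170)] / -13100 = -0.01164
∂h/∂y = [130·(-3.14) − 95·(-3.05)] / -13100 = +0.009042
Flow = −∇h = (+0.01164 east, -0.009042 north), which points southeast.

SE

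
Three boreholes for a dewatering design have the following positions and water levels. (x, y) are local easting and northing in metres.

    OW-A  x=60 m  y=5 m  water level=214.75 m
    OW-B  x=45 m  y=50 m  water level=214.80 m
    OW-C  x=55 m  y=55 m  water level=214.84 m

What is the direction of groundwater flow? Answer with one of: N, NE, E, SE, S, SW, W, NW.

SW

Taking OW-A as reference: OW-B−OW-A = (-15, 45, +0.05); OW-C−OW-A = (-5, 50, +0.09).
Determinant of the coordinate differences = (-15)·50 − (-5)·45 = -525.
∂h/∂x = [(+0.05)·50 − (+0.09)·45] / -525 = +0.002952
∂h/∂y = [(-15)·(+0.09) − (-5)·(+0.05)] / -525 = +0.002095
Flow = −∇h = (-0.002952 east, -0.002095 north), which points southwest.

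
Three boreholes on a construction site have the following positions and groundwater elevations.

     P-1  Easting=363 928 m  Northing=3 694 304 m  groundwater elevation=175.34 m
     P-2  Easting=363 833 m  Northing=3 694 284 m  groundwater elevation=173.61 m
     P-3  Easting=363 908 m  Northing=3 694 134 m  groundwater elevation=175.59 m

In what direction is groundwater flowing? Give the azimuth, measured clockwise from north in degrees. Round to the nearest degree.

With h = a·x + b·y + c and P-1 as origin, the differences give:
  (-95)·a + (-20)·b = -1.73
  (-20)·a + (-170)·b = +0.25
Eliminate b (×(-170) and ×(-20), subtract): 15750·a = 299.100 → a = ∂h/∂x = +0.01899
Back-substitute: b = ∂h/∂y = -0.003705.
Flow direction (−∇h) has components (-0.01899 E, +0.003705 N).
Azimuth = atan2(E, N) = atan2(-0.01899, +0.003705) = 281.0° ≈ 281°.

281°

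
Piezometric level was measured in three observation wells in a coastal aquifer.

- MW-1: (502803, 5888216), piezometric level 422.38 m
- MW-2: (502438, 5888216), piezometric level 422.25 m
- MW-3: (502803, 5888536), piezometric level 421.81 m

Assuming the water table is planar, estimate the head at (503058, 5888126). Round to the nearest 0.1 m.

∂h/∂x = (422.25 − 422.38) / (502438 − 502803) = +0.0003562
∂h/∂y = (421.81 − 422.38) / (5888536 − 5888216) = -0.001781
h(503058, 5888126) = 422.38 + (+0.0003562)·(255) + (-0.001781)·(-90) = 422.38 +0.091 +0.160 = 422.631 m.

422.6 m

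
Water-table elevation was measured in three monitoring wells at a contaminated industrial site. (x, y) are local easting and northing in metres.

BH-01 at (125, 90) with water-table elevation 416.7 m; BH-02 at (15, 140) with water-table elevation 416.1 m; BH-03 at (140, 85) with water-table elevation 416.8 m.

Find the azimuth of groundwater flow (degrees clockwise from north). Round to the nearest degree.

225°

Differences from BH-01: to BH-02 (Δx, Δy, Δh) = (-110, 50, -0.6); to BH-03 = (15, -5, +0.1).
Determinant of the coordinate differences = (-110)·(-5) − 15·50 = -200.
∂h/∂x = [(-0.6)·(-5) − (+0.1)·50] / -200 = +0.01000
∂h/∂y = [(-110)·(+0.1) − 15·(-0.6)] / -200 = +0.01000
Flow direction (−∇h) has components (-0.01000 E, -0.01000 N).
Azimuth = atan2(E, N) = atan2(-0.01000, -0.01000) = 225.0° ≈ 225°.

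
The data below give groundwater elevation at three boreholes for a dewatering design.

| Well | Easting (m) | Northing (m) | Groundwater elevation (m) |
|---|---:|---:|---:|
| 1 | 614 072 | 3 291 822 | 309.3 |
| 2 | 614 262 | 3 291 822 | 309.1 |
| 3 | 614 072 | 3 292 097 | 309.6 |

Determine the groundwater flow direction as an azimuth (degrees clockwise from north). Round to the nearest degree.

136°

∂h/∂x = (309.1 − 309.3) / (614262 − 614072) = -0.001053
∂h/∂y = (309.6 − 309.3) / (3292097 − 3291822) = +0.001091
Flow direction (−∇h) has components (+0.001053 E, -0.001091 N).
Azimuth = atan2(E, N) = atan2(+0.001053, -0.001091) = 136.0° ≈ 136°.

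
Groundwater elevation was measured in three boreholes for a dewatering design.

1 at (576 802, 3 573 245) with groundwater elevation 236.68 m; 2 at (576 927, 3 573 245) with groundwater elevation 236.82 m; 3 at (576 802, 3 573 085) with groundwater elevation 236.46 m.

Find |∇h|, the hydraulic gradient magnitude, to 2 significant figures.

0.0018

∂h/∂x = (236.82 − 236.68) / (576927 − 576802) = +0.001120
∂h/∂y = (236.46 − 236.68) / (3573085 − 3573245) = +0.001375
|∇h| = √(0.001120² + 0.001375²) = 0.001773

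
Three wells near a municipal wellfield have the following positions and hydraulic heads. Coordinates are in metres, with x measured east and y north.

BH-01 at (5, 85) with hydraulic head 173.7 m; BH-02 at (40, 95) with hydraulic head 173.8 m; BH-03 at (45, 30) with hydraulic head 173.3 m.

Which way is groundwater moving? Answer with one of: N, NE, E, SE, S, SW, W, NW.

Taking BH-01 as reference: BH-02−BH-01 = (35, 10, +0.1); BH-03−BH-01 = (40, -55, -0.4).
Determinant of the coordinate differences = 35·(-55) − 40·10 = -2325.
∂h/∂x = [(+0.1)·(-55) − (-0.4)·10] / -2325 = +0.0006452
∂h/∂y = [35·(-0.4) − 40·(+0.1)] / -2325 = +0.007742
Flow = −∇h = (-0.0006452 east, -0.007742 north), which points south.

S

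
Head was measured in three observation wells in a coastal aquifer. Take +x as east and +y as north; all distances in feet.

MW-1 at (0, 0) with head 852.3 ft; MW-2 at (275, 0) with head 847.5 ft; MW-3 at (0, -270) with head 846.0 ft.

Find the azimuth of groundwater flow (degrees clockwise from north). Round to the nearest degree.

143°

∂h/∂x = (847.5 − 852.3) / (275 − 0) = -0.01745
∂h/∂y = (846.0 − 852.3) / (-270 − 0) = +0.02333
Flow direction (−∇h) has components (+0.01745 E, -0.02333 N).
Azimuth = atan2(E, N) = atan2(+0.01745, -0.02333) = 143.2° ≈ 143°.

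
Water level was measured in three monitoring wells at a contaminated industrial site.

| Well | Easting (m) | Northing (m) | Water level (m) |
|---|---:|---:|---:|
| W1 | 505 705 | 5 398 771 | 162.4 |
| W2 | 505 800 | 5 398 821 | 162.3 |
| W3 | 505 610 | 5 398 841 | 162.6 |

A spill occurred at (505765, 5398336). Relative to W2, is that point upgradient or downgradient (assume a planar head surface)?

downgradient

Taking W1 as reference: W2−W1 = (95, 50, -0.1); W3−W1 = (-95, 70, +0.2).
Solve a·Δx + b·Δy = Δh: det = 95·70 − (-95)·50 = 11400.
∂h/∂x = [(-0.1)·70 − (+0.2)·50] / 11400 = -0.001491
∂h/∂y = [95·(+0.2) − (-95)·(-0.1)] / 11400 = +0.0008333
Head at (505765, 5398336) = 162.4 + (-0.001491)·(60) + (+0.0008333)·(-435) = 161.95 m.
That is lower than the 162.3 m at W2, so the point is downgradient.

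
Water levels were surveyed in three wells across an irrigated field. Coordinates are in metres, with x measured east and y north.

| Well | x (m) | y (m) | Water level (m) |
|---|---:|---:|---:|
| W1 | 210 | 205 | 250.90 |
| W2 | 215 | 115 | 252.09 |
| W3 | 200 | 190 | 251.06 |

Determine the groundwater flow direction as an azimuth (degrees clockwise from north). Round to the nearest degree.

Taking W1 as reference: W2−W1 = (5, -90, +1.19); W3−W1 = (-10, -15, +0.16).
Determinant of the coordinate differences = 5·(-15) − (-10)·(-90) = -975.
∂h/∂x = [(+1.19)·(-15) − (+0.16)·(-90)] / -975 = +0.003538
∂h/∂y = [5·(+0.16) − (-10)·(+1.19)] / -975 = -0.01303
Flow direction (−∇h) has components (-0.003538 E, +0.01303 N).
Azimuth = atan2(E, N) = atan2(-0.003538, +0.01303) = 344.8° ≈ 345°.

345°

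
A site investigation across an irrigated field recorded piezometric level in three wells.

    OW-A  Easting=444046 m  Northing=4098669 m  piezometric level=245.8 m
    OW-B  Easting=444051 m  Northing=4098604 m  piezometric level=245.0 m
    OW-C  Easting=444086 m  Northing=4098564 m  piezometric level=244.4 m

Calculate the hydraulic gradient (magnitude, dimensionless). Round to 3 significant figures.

Differences from OW-A: to OW-B (Δx, Δy, Δh) = (5, -65, -0.8); to OW-C = (40, -105, -1.4).
Solve a·Δx + b·Δy = Δh: det = 5·(-105) − 40·(-65) = 2075.
∂h/∂x = [(-0.8)·(-105) − (-1.4)·(-65)] / 2075 = -0.003373
∂h/∂y = [5·(-1.4) − 40·(-0.8)] / 2075 = +0.01205
|∇h| = √(-0.003373² + 0.01205²) = 0.01251

0.0125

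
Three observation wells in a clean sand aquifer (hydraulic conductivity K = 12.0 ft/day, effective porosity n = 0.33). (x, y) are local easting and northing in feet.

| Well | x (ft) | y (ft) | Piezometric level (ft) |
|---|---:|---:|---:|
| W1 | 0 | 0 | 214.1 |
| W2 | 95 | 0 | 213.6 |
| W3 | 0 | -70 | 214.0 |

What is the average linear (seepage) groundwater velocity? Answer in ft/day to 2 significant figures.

0.20 ft/day

∂h/∂x = (213.6 − 214.1) / (95 − 0) = -0.005263
∂h/∂y = (214.0 − 214.1) / (-70 − 0) = +0.001429
|∇h| = √(-0.005263² + 0.001429²) = 0.005454
Seepage velocity v = K·i/n = 12.0 × 0.005454 / 0.33 = 0.1983 ft/day.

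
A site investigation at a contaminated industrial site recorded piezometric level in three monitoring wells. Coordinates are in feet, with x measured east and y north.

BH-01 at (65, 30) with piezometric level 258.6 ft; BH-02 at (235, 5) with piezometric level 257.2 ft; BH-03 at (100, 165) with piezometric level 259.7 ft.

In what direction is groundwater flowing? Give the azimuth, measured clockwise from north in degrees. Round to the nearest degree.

Taking BH-01 as reference: BH-02−BH-01 = (170, -25, -1.4); BH-03−BH-01 = (35, 135, +1.1).
Determinant of the coordinate differences = 170·135 − 35·(-25) = 23825.
∂h/∂x = [(-1.4)·135 − (+1.1)·(-25)] / 23825 = -0.006779
∂h/∂y = [170·(+1.1) − 35·(-1.4)] / 23825 = +0.009906
Flow direction (−∇h) has components (+0.006779 E, -0.009906 N).
Azimuth = atan2(E, N) = atan2(+0.006779, -0.009906) = 145.6° ≈ 146°.

146°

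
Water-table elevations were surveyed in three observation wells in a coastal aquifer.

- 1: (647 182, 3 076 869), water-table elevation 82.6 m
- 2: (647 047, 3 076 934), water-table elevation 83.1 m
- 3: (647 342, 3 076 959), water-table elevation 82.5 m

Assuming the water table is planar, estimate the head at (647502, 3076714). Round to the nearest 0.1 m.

With h = a·x + b·y + c and 1 as origin, the differences give:
  (-135)·a + 65·b = +0.5
  160·a + 90·b = -0.1
Eliminate b (×90 and ×65, subtract): -22550·a = 51.50 → a = ∂h/∂x = -0.002284
Back-substitute: b = ∂h/∂y = +0.002949.
h(647502, 3076714) = 82.6 + (-0.002284)·(320) + (+0.002949)·(-155) = 82.6 -0.731 -0.457 = 81.412 m.

81.4 m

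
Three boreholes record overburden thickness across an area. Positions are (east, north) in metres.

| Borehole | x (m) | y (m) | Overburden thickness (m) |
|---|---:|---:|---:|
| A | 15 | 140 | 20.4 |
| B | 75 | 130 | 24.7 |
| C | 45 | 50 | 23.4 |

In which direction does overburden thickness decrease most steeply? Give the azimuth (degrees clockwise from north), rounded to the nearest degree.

278°

Differences from A: to B (Δx, Δy, Δh) = (60, -10, +4.3); to C = (30, -90, +3.0).
Solve a·Δx + b·Δy = Δd: det = 60·(-90) − 30·(-10) = -5100.
∂d/∂x = [(+4.3)·(-90) − (+3.0)·(-10)] / -5100 = +0.07000
∂d/∂y = [60·(+3.0) − 30·(+4.3)] / -5100 = -0.01000
Steepest decrease is along −∇f: components (-0.07000 E, +0.01000 N).
Azimuth = atan2(-0.07000, +0.01000) = 278.1° ≈ 278°.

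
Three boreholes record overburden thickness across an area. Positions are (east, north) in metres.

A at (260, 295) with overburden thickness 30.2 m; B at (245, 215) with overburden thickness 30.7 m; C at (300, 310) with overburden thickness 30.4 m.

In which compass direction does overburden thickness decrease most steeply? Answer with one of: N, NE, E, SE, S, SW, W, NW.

NW

Taking A as reference: B−A = (-15, -80, +0.5); C−A = (40, 15, +0.2).
Determinant of the coordinate differences = (-15)·15 − 40·(-80) = 2975.
∂d/∂x = [(+0.5)·15 − (+0.2)·(-80)] / 2975 = +0.007899
∂d/∂y = [(-15)·(+0.2) − 40·(+0.5)] / 2975 = -0.007731
Steepest decrease is along −∇f = (-0.007899 E, +0.007731 N) → northwest.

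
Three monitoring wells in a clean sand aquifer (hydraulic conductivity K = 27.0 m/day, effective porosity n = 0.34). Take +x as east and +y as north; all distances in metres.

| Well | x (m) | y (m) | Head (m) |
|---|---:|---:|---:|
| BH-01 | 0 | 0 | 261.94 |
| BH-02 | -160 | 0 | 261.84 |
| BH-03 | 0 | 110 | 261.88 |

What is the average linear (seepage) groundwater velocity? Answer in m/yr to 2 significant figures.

∂h/∂x = (261.84 − 261.94) / (-160 − 0) = +0.0006250
∂h/∂y = (261.88 − 261.94) / (110 − 0) = -0.0005455
|∇h| = √(0.0006250² + -0.0005455²) = 0.0008296
Seepage velocity v = K·i/n = 27.0 × 0.0008296 / 0.34 = 0.06588 m/day = 24.06 m/yr.

24 m/yr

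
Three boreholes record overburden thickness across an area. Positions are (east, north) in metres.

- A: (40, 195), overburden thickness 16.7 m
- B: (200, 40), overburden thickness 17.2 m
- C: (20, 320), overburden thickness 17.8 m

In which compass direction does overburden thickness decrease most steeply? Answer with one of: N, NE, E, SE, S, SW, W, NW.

With d = a·x + b·y + c and A as origin, the differences give:
  160·a + (-155)·b = +0.5
  (-20)·a + 125·b = +1.1
Eliminate b (×125 and ×(-155), subtract): 16900·a = 233.00 → a = ∂d/∂x = +0.01379
Back-substitute: b = ∂d/∂y = +0.01101.
Steepest decrease is along −∇f = (-0.01379 E, -0.01101 N) → southwest.

SW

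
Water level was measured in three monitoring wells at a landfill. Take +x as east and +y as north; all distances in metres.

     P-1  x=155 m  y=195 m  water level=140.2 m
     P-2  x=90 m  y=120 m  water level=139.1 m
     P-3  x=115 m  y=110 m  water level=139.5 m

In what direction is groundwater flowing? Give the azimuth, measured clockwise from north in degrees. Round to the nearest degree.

Three-point gradient (reference P-1): Δ to P-2 = (-65, -75, -1.1), Δ to P-3 = (-40, -85, -0.7).
∂h/∂x = +0.01624, ∂h/∂y = +0.0005941 (det = 2525).
Flow direction (−∇h) has components (-0.01624 E, -0.0005941 N).
Azimuth = atan2(E, N) = atan2(-0.01624, -0.0005941) = 267.9° ≈ 268°.

268°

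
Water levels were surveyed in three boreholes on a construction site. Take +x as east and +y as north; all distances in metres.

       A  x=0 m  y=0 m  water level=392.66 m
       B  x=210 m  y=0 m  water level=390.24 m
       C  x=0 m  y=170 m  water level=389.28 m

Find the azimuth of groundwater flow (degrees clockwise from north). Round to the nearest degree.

∂h/∂x = (390.24 − 392.66) / (210 − 0) = -0.01152
∂h/∂y = (389.28 − 392.66) / (170 − 0) = -0.01988
Flow direction (−∇h) has components (+0.01152 E, +0.01988 N).
Azimuth = atan2(E, N) = atan2(+0.01152, +0.01988) = 30.1° ≈ 030°.

030°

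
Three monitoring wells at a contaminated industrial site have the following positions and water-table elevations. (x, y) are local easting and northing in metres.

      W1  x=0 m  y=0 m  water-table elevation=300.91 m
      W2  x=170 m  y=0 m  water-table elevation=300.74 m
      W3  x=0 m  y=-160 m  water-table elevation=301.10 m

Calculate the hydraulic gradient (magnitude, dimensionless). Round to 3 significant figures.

0.00155

∂h/∂x = (300.74 − 300.91) / (170 − 0) = -0.001000
∂h/∂y = (301.10 − 300.91) / (-160 − 0) = -0.001187
|∇h| = √(-0.001000² + -0.001187²) = 0.001552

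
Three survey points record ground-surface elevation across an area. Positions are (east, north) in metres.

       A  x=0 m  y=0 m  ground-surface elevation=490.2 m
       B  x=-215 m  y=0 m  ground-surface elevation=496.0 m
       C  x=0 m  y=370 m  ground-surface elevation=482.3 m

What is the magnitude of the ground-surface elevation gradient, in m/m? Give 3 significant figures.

0.0344 m/m

∂z/∂x = (496.0 − 490.2) / (-215 − 0) = -0.02698
∂z/∂y = (482.3 − 490.2) / (370 − 0) = -0.02135
|∇f| = √(-0.02698² + -0.02135²) = 0.03441 m/m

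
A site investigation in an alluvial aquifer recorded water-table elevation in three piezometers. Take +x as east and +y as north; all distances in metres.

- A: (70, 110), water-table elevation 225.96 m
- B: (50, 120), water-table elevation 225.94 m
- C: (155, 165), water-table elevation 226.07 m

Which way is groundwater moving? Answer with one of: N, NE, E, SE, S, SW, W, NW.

W

Taking A as reference: B−A = (-20, 10, -0.02); C−A = (85, 55, +0.11).
Solve a·Δx + b·Δy = Δh: det = (-20)·55 − 85·10 = -1950.
∂h/∂x = [(-0.02)·55 − (+0.11)·10] / -1950 = +0.001128
∂h/∂y = [(-20)·(+0.11) − 85·(-0.02)] / -1950 = +0.0002564
Flow = −∇h = (-0.001128 east, -0.0002564 north), which points west.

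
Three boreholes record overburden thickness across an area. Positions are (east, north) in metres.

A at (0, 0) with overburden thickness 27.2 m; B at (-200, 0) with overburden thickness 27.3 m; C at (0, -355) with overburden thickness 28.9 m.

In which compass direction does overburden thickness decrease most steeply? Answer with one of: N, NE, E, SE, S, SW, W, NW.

∂d/∂x = (27.3 − 27.2) / (-200 − 0) = -0.0005000
∂d/∂y = (28.9 − 27.2) / (-355 − 0) = -0.004789
Steepest decrease is along −∇f = (+0.0005000 E, +0.004789 N) → north.

N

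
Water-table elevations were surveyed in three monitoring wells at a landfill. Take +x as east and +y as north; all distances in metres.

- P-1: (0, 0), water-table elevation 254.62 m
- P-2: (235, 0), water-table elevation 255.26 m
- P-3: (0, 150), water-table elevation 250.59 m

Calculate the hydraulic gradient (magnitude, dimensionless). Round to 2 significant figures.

0.027

∂h/∂x = (255.26 − 254.62) / (235 − 0) = +0.002723
∂h/∂y = (250.59 − 254.62) / (150 − 0) = -0.02687
|∇h| = √(0.002723² + -0.02687²) = 0.02701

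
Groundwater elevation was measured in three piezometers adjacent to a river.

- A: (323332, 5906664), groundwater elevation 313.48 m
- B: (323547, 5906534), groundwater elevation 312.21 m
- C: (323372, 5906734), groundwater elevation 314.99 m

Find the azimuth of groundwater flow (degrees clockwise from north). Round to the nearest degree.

Taking A as reference: B−A = (215, -130, -1.27); C−A = (40, 70, +1.51).
Solve a·Δx + b·Δy = Δh: det = 215·70 − 40·(-130) = 20250.
∂h/∂x = [(-1.27)·70 − (+1.51)·(-130)] / 20250 = +0.005304
∂h/∂y = [215·(+1.51) − 40·(-1.27)] / 20250 = +0.01854
Flow direction (−∇h) has components (-0.005304 E, -0.01854 N).
Azimuth = atan2(E, N) = atan2(-0.005304, -0.01854) = 196.0° ≈ 196°.

196°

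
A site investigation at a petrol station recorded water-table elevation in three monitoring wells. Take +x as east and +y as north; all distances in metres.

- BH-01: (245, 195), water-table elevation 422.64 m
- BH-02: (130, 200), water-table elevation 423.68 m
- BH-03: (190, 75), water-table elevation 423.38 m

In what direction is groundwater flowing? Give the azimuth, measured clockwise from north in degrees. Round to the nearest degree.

Three-point gradient (reference BH-01): Δ to BH-02 = (-115, 5, +1.04), Δ to BH-03 = (-55, -120, +0.74).
∂h/∂x = -0.009130, ∂h/∂y = -0.001982 (det = 14075).
Flow direction (−∇h) has components (+0.009130 E, +0.001982 N).
Azimuth = atan2(E, N) = atan2(+0.009130, +0.001982) = 77.8° ≈ 078°.

078°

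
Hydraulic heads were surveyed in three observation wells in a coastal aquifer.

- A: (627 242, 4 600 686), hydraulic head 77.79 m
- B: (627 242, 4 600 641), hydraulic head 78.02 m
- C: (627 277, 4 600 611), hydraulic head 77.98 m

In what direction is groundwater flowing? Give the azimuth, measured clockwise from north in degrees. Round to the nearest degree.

Three-point gradient (reference A): Δ to B = (0, -45, +0.23), Δ to C = (35, -75, +0.19).
∂h/∂x = -0.005524, ∂h/∂y = -0.005111 (det = 1575).
Flow direction (−∇h) has components (+0.005524 E, +0.005111 N).
Azimuth = atan2(E, N) = atan2(+0.005524, +0.005111) = 47.2° ≈ 047°.

047°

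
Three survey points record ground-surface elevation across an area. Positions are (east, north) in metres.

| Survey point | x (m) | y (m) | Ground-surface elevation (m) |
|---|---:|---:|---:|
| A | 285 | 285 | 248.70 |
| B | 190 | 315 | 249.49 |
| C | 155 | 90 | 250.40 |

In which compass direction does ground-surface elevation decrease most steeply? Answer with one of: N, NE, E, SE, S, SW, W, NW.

E

With z = a·x + b·y + c and A as origin, the differences give:
  (-95)·a + 30·b = +0.79
  (-130)·a + (-195)·b = +1.70
Eliminate b (×(-195) and ×30, subtract): 22425·a = -205.050 → a = ∂z/∂x = -0.009144
Back-substitute: b = ∂z/∂y = -0.002622.
Steepest decrease is along −∇f = (+0.009144 E, +0.002622 N) → east.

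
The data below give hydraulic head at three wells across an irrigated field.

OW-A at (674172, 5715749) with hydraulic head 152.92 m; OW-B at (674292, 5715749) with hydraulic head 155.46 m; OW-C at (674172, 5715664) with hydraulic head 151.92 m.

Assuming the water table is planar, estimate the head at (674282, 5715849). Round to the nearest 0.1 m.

156.4 m

∂h/∂x = (155.46 − 152.92) / (674292 − 674172) = +0.02117
∂h/∂y = (151.92 − 152.92) / (5715664 − 5715749) = +0.01176
h(674282, 5715849) = 152.92 + (+0.02117)·(110) + (+0.01176)·(100) = 152.92 +2.328 +1.176 = 156.425 m.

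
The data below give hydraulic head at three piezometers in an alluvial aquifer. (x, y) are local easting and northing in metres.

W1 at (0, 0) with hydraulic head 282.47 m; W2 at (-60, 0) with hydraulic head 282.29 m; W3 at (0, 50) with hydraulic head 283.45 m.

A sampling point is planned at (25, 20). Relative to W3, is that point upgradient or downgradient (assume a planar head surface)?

downgradient

∂h/∂x = (282.29 − 282.47) / (-60 − 0) = +0.003000
∂h/∂y = (283.45 − 282.47) / (50 − 0) = +0.01960
Head at (25, 20) = 282.47 + (+0.003000)·(25) + (+0.01960)·(20) = 282.94 m.
That is lower than the 283.45 m at W3, so the point is downgradient.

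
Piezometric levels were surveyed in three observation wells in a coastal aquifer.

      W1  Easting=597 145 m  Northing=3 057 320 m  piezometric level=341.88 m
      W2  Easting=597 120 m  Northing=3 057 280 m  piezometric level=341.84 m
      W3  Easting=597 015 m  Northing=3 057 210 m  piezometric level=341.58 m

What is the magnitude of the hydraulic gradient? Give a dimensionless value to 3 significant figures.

0.00324

With h = a·x + b·y + c and W1 as origin, the differences give:
  (-25)·a + (-40)·b = -0.04
  (-130)·a + (-110)·b = -0.30
Eliminate b (×(-110) and ×(-40), subtract): -2450·a = -7.600 → a = ∂h/∂x = +0.003102
Back-substitute: b = ∂h/∂y = -0.0009388.
|∇h| = √(0.003102² + -0.0009388²) = 0.003241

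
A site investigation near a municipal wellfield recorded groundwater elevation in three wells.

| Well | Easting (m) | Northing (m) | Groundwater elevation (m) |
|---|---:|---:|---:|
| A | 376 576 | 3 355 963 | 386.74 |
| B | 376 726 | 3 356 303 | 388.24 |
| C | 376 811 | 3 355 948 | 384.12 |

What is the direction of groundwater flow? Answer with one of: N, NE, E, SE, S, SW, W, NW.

Three-point gradient (reference A): Δ to B = (150, 340, +1.50), Δ to C = (235, -15, -2.62).
∂h/∂x = -0.01057, ∂h/∂y = +0.009075 (det = -82150).
Flow = −∇h = (+0.01057 east, -0.009075 north), which points southeast.

SE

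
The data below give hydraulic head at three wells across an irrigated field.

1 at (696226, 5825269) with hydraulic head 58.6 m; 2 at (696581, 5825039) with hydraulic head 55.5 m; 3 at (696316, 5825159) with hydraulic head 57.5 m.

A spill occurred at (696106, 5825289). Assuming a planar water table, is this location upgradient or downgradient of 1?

upgradient

Three-point gradient (reference 1): Δ to 2 = (355, -230, -3.1), Δ to 3 = (90, -110, -1.1).
∂h/∂x = -0.004796, ∂h/∂y = +0.006076 (det = -18350).
Head at (696106, 5825289) = 58.6 + (-0.004796)·(-120) + (+0.006076)·(20) = 59.30 m.
That is higher than the 58.6 m at 1, so the point is upgradient.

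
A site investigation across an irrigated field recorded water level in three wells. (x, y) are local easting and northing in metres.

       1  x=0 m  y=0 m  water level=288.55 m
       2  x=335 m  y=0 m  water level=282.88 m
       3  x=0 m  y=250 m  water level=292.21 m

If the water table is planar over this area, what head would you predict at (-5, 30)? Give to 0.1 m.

∂h/∂x = (282.88 − 288.55) / (335 − 0) = -0.01693
∂h/∂y = (292.21 − 288.55) / (250 − 0) = +0.01464
h(-5, 30) = 288.55 + (-0.01693)·(-5) + (+0.01464)·(30) = 288.55 +0.085 +0.439 = 289.074 m.

289.1 m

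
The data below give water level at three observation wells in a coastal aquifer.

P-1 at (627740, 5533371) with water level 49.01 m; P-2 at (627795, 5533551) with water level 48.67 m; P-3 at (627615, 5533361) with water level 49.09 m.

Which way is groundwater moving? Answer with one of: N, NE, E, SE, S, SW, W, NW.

Taking P-1 as reference: P-2−P-1 = (55, 180, -0.34); P-3−P-1 = (-125, -10, +0.08).
Solve a·Δx + b·Δy = Δh: det = 55·(-10) − (-125)·180 = 21950.
∂h/∂x = [(-0.34)·(-10) − (+0.08)·180] / 21950 = -0.0005011
∂h/∂y = [55·(+0.08) − (-125)·(-0.34)] / 21950 = -0.001736
Flow = −∇h = (+0.0005011 east, +0.001736 north), which points north.

N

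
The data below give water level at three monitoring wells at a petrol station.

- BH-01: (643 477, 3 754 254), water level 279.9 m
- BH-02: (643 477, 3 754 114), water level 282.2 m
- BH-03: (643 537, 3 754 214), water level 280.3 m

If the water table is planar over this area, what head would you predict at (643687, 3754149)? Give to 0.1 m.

280.7 m

Taking BH-01 as reference: BH-02−BH-01 = (0, -140, +2.3); BH-03−BH-01 = (60, -40, +0.4).
Solve a·Δx + b·Δy = Δh: det = 0·(-40) − 60·(-140) = 8400.
∂h/∂x = [(+2.3)·(-40) − (+0.4)·(-140)] / 8400 = -0.004286
∂h/∂y = [0·(+0.4) − 60·(+2.3)] / 8400 = -0.01643
h(643687, 3754149) = 279.9 + (-0.004286)·(210) + (-0.01643)·(-105) = 279.9 -0.900 +1.725 = 280.725 m.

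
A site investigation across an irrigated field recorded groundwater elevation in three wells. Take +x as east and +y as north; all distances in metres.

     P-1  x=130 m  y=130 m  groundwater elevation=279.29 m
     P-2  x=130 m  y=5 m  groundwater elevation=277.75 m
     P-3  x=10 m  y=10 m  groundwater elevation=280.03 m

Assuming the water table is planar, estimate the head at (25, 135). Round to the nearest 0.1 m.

Differences from P-1: to P-2 (Δx, Δy, Δh) = (0, -125, -1.54); to P-3 = (-120, -120, +0.74).
Determinant of the coordinate differences = 0·(-120) − (-120)·(-125) = -15000.
∂h/∂x = [(-1.54)·(-120) − (+0.74)·(-125)] / -15000 = -0.01849
∂h/∂y = [0·(+0.74) − (-120)·(-1.54)] / -15000 = +0.01232
h(25, 135) = 279.29 + (-0.01849)·(-105) + (+0.01232)·(5) = 279.29 +1.941 +0.062 = 281.293 m.

281.3 m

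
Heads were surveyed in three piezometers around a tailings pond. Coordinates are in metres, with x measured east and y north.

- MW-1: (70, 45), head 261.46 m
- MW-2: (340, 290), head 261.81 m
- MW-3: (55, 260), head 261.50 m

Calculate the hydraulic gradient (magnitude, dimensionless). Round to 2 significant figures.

Taking MW-1 as reference: MW-2−MW-1 = (270, 245, +0.35); MW-3−MW-1 = (-15, 215, +0.04).
Solve a·Δx + b·Δy = Δh: det = 270·215 − (-15)·245 = 61725.
∂h/∂x = [(+0.35)·215 − (+0.04)·245] / 61725 = +0.001060
∂h/∂y = [270·(+0.04) − (-15)·(+0.35)] / 61725 = +0.0002600
|∇h| = √(0.001060² + 0.0002600²) = 0.001091

0.0011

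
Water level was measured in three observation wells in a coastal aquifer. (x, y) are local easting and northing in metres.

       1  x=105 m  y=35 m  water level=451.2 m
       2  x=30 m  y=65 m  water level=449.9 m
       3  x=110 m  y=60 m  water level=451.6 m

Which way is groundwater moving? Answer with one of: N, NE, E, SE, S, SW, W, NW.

SW

With h = a·x + b·y + c and 1 as origin, the differences give:
  (-75)·a + 30·b = -1.3
  5·a + 25·b = +0.4
Eliminate b (×25 and ×30, subtract): -2025·a = -44.50 → a = ∂h/∂x = +0.02198
Back-substitute: b = ∂h/∂y = +0.01160.
Flow = −∇h = (-0.02198 east, -0.01160 north), which points southwest.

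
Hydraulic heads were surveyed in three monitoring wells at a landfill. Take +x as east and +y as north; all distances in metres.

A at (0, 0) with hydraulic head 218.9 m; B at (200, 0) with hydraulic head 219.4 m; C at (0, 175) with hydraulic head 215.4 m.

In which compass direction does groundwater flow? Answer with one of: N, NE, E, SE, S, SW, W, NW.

∂h/∂x = (219.4 − 218.9) / (200 − 0) = +0.002500
∂h/∂y = (215.4 − 218.9) / (175 − 0) = -0.02000
Flow = −∇h = (-0.002500 east, +0.02000 north), which points north.

N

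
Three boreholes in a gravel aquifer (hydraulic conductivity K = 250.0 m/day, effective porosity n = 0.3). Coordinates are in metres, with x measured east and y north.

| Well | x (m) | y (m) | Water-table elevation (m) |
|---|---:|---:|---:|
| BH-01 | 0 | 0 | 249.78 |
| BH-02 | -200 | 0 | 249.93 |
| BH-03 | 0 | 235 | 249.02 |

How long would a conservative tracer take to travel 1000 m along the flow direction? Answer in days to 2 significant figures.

360 days

∂h/∂x = (249.93 − 249.78) / (-200 − 0) = -0.0007500
∂h/∂y = (249.02 − 249.78) / (235 − 0) = -0.003234
|∇h| = √(-0.0007500² + -0.003234²) = 0.00332
Seepage velocity v = K·i/n = 250.0 × 0.00332 / 0.3 = 2.767 m/day.
t = 1000 / 2.767 = 361.4 days.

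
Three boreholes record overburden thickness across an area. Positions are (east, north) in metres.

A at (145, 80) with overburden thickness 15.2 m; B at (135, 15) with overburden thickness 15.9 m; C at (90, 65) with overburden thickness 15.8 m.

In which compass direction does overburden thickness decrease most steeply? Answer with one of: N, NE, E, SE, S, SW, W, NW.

Taking A as reference: B−A = (-10, -65, +0.7); C−A = (-55, -15, +0.6).
Determinant of the coordinate differences = (-10)·(-15) − (-55)·(-65) = -3425.
∂d/∂x = [(+0.7)·(-15) − (+0.6)·(-65)] / -3425 = -0.008321
∂d/∂y = [(-10)·(+0.6) − (-55)·(+0.7)] / -3425 = -0.009489
Steepest decrease is along −∇f = (+0.008321 E, +0.009489 N) → northeast.

NE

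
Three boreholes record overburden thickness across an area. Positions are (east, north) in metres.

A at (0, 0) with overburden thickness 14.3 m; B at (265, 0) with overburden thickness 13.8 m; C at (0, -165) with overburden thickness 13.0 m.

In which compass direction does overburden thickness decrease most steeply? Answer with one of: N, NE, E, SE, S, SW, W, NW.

∂d/∂x = (13.8 − 14.3) / (265 − 0) = -0.001887
∂d/∂y = (13.0 − 14.3) / (-165 − 0) = +0.007879
Steepest decrease is along −∇f = (+0.001887 E, -0.007879 N) → south.

S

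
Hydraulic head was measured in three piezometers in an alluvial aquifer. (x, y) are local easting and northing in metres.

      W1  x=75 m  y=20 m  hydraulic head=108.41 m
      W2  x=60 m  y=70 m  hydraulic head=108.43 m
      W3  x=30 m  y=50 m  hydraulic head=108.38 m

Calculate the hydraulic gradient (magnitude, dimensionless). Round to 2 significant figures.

Differences from W1: to W2 (Δx, Δy, Δh) = (-15, 50, +0.02); to W3 = (-45, 30, -0.03).
Solve a·Δx + b·Δy = Δh: det = (-15)·30 − (-45)·50 = 1800.
∂h/∂x = [(+0.02)·30 − (-0.03)·50] / 1800 = +0.001167
∂h/∂y = [(-15)·(-0.03) − (-45)·(+0.02)] / 1800 = +0.0007500
|∇h| = √(0.001167² + 0.0007500²) = 0.001387

0.0014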